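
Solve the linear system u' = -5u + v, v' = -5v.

u(t) = K_1e^(-5t) + K_2te^(-5t) + 2K_2e^(-5t), v(t) = K_2e^(-5t)

Coefficient matrix A = [[-5, 1], [0, -5]].
Characteristic polynomial det(A - λI) = λ^2 + 10λ + 25 = 0.
Single eigenvalue λ = -5 with algebraic multiplicity 2.
Eigenvector v = (1,0); generalized eigenvector w with (A-λI)w=v is (2,1).
General solution: e^(-5t)[K_1·v + K_2·(t·v + w)].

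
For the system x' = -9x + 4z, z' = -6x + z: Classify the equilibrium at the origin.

A = [[-9,4],[-6,1]]; det(A-λI) = λ^2 + 8λ + 15.
λ = -3, -5: both negative.

stable node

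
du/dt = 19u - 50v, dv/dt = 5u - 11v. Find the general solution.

u(t) = -3C_1e^(4t)sin(5t) - C_1e^(4t)cos(5t) - C_2e^(4t)sin(5t) + 3C_2e^(4t)cos(5t), v(t) = -C_1e^(4t)sin(5t) + C_2e^(4t)cos(5t)

Coefficient matrix A = [[19, -50], [5, -11]].
Characteristic polynomial det(A - λI) = λ^2 - 8λ + 41 = 0.
Eigenvalues λ = 4 ± 5i (complex conjugate pair).
For λ=4+5i: an eigenvector is (-1,0) - i(-3,-1) = (-1 + 3i, 0 + i).
A real fundamental pair from Re and Im of e^((4+5i)t)v: X_1 = e^(4t)(cos(5t)·(-1,0) + sin(5t)·(-3,-1)), X_2 = e^(4t)(sin(5t)·(-1,0) - cos(5t)·(-3,-1)).
General solution: C_1X_1 + C_2X_2.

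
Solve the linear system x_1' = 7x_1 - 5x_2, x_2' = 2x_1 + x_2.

x_1(t) = 2c_1e^(4t)sin(t) - c_1e^(4t)cos(t) - c_2e^(4t)sin(t) - 2c_2e^(4t)cos(t), x_2(t) = c_1e^(4t)sin(t) - c_1e^(4t)cos(t) - c_2e^(4t)sin(t) - c_2e^(4t)cos(t)

Coefficient matrix A = [[7, -5], [2, 1]].
Characteristic polynomial det(A - λI) = λ^2 - 8λ + 17 = 0.
Eigenvalues λ = 4 ± i (complex conjugate pair).
For λ=4+i: an eigenvector is (-1,-1) - i(2,1) = (-1 - 2i, -1 - i).
A real fundamental pair from Re and Im of e^((4+i)t)v: X_1 = e^(4t)(cos(t)·(-1,-1) + sin(t)·(2,1)), X_2 = e^(4t)(sin(t)·(-1,-1) - cos(t)·(2,1)).
General solution: c_1X_1 + c_2X_2.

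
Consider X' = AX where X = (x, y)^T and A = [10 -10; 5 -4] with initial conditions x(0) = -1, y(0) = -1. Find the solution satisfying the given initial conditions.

Coefficient matrix A = [[10, -10], [5, -4]].
Characteristic polynomial det(A - λI) = λ^2 - 6λ + 10 = 0.
Eigenvalues λ = 3 ± i (complex conjugate pair).
For λ=3+i: an eigenvector is (3,2) - i(1,1) = (3 - i, 2 - i).
A real fundamental pair from Re and Im of e^((3+i)t)v: X_1 = e^(3t)(cos(t)·(3,2) + sin(t)·(1,1)), X_2 = e^(3t)(sin(t)·(3,2) - cos(t)·(1,1)).
General solution: K_1X_1 + K_2X_2.
Applying x(0)=-1, y(0)=-1 gives K_1=0, K_2=1.

x(t) = 3e^(3t)sin(t) - e^(3t)cos(t), y(t) = 2e^(3t)sin(t) - e^(3t)cos(t)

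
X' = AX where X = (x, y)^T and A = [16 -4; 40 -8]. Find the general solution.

Coefficient matrix A = [[16, -4], [40, -8]].
Characteristic polynomial det(A - λI) = λ^2 - 8λ + 32 = 0.
Eigenvalues λ = 4 ± 4i (complex conjugate pair).
For λ=4+4i: an eigenvector is (1,3) - i(0,1) = (1, 3 - i).
A real fundamental pair from Re and Im of e^((4+4i)t)v: X_1 = e^(4t)(cos(4t)·(1,3) + sin(4t)·(0,1)), X_2 = e^(4t)(sin(4t)·(1,3) - cos(4t)·(0,1)).
General solution: c_1X_1 + c_2X_2.

x(t) = c_1e^(4t)cos(4t) + c_2e^(4t)sin(4t), y(t) = c_1e^(4t)sin(4t) + 3c_1e^(4t)cos(4t) + 3c_2e^(4t)sin(4t) - c_2e^(4t)cos(4t)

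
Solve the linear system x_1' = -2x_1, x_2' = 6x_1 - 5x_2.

x_1(t) = c_1e^(-2t), x_2(t) = 2c_1e^(-2t) + c_2e^(-5t)

Coefficient matrix A = [[-2, 0], [6, -5]].
Characteristic polynomial det(A - λI) = λ^2 + 7λ + 10 = 0.
Eigenvalues λ = -2, -5.
For λ=-2: (A-λI) row 2 is [6, -3], so an eigenvector is (1, 2).
For λ=-5: (A-λI) row 1 is [3, 0], so an eigenvector is (0, 1).
General solution: c_1e^(-2t)(1,2) + c_2e^(-5t)(0,1).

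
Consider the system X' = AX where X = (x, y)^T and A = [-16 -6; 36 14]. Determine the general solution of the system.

x(t) = c_1e^(-4t) + c_2e^(2t), y(t) = -2c_1e^(-4t) - 3c_2e^(2t)

Coefficient matrix A = [[-16, -6], [36, 14]].
Characteristic polynomial det(A - λI) = λ^2 + 2λ - 8 = 0.
Eigenvalues λ = -4, 2.
For λ=-4: (A-λI) row 1 is [-12, -6], so an eigenvector is (1, -2).
For λ=2: (A-λI) row 1 is [-18, -6], so an eigenvector is (1, -3).
General solution: c_1e^(-4t)(1,-2) + c_2e^(2t)(1,-3).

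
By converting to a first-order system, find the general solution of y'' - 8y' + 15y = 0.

Let x_1 = y, x_2 = y'. Then x_1' = x_2 and x_2' = -15x_1 + 8x_2.
A = [[0,1],[-15,8]]; det(A-λI) = λ^2 - 8λ + 15.
Eigenvalues λ = 3, 5 with eigenvectors (1,3), (1,5).

y(t) = c_1e^(3t) + c_2e^(5t)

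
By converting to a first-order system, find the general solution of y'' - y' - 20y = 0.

y(t) = C_1e^(5t) + C_2e^(-4t)

Let x_1 = y, x_2 = y'. Then x_1' = x_2 and x_2' = 20x_1 + x_2.
A = [[0,1],[20,1]]; det(A-λI) = λ^2 - λ - 20.
Eigenvalues λ = 5, -4 with eigenvectors (1,5), (1,-4).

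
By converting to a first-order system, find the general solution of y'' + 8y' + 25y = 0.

y(t) = K_1e^(-4t)cos(3t) + K_2e^(-4t)sin(3t)

Let x_1 = y, x_2 = y'. Then x_1' = x_2 and x_2' = -25x_1 - 8x_2.
A = [[0,1],[-25,-8]]; det(A-λI) = λ^2 + 8λ + 25.
Eigenvalues λ = -4 ± 3i.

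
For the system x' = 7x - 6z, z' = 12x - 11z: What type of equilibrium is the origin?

A = [[7,-6],[12,-11]]; det(A-λI) = λ^2 + 4λ - 5.
λ = 1, -5: opposite signs.

saddle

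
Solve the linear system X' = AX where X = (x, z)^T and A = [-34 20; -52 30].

x(t) = 2K_1e^(-2t)sin(4t) + K_1e^(-2t)cos(4t) + K_2e^(-2t)sin(4t) - 2K_2e^(-2t)cos(4t), z(t) = 3K_1e^(-2t)sin(4t) + 2K_1e^(-2t)cos(4t) + 2K_2e^(-2t)sin(4t) - 3K_2e^(-2t)cos(4t)

Coefficient matrix A = [[-34, 20], [-52, 30]].
Characteristic polynomial det(A - λI) = λ^2 + 4λ + 20 = 0.
Eigenvalues λ = -2 ± 4i (complex conjugate pair).
For λ=-2+4i: an eigenvector is (1,2) - i(2,3) = (1 - 2i, 2 - 3i).
A real fundamental pair from Re and Im of e^((-2+4i)t)v: X_1 = e^(-2t)(cos(4t)·(1,2) + sin(4t)·(2,3)), X_2 = e^(-2t)(sin(4t)·(1,2) - cos(4t)·(2,3)).
General solution: K_1X_1 + K_2X_2.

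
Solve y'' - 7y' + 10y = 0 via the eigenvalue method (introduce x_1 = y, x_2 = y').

Let x_1 = y, x_2 = y'. Then x_1' = x_2 and x_2' = -10x_1 + 7x_2.
A = [[0,1],[-10,7]]; det(A-λI) = λ^2 - 7λ + 10.
Eigenvalues λ = 5, 2 with eigenvectors (1,5), (1,2).

y(t) = C_1e^(5t) + C_2e^(2t)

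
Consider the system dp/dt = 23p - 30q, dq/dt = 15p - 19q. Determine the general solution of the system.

p(t) = K_1e^(2t)sin(3t) + 3K_1e^(2t)cos(3t) + 3K_2e^(2t)sin(3t) - K_2e^(2t)cos(3t), q(t) = K_1e^(2t)sin(3t) + 2K_1e^(2t)cos(3t) + 2K_2e^(2t)sin(3t) - K_2e^(2t)cos(3t)

Coefficient matrix A = [[23, -30], [15, -19]].
Characteristic polynomial det(A - λI) = λ^2 - 4λ + 13 = 0.
Eigenvalues λ = 2 ± 3i (complex conjugate pair).
For λ=2+3i: an eigenvector is (3,2) - i(1,1) = (3 - i, 2 - i).
A real fundamental pair from Re and Im of e^((2+3i)t)v: X_1 = e^(2t)(cos(3t)·(3,2) + sin(3t)·(1,1)), X_2 = e^(2t)(sin(3t)·(3,2) - cos(3t)·(1,1)).
General solution: K_1X_1 + K_2X_2.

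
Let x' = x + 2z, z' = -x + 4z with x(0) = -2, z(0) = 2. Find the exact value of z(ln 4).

A = [[1,2],[-1,4]]; eigenvalues λ = 2, 3.
Eigenvectors: (2,1) for λ=2, (1,1) for λ=3.
From the initial condition, c_1 = -4, c_2 = 6.
z(ln 4) = (-4)(4^2)(1) + (6)(4^3)(1) = 320.

320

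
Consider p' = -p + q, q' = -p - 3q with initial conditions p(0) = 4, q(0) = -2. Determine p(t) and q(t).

p(t) = 2te^(-2t) + 4e^(-2t), q(t) = -2te^(-2t) - 2e^(-2t)

Coefficient matrix A = [[-1, 1], [-1, -3]].
Characteristic polynomial det(A - λI) = λ^2 + 4λ + 4 = 0.
Single eigenvalue λ = -2 with algebraic multiplicity 2.
Eigenvector v = (1,-1); generalized eigenvector w with (A-λI)w=v is (-1,2).
General solution: e^(-2t)[C_1·v + C_2·(t·v + w)].
Applying p(0)=4, q(0)=-2 gives C_1=6, C_2=2.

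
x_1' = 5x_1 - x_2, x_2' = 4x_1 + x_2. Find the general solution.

x_1(t) = -c_1e^(3t) - c_2te^(3t) - 2c_2e^(3t), x_2(t) = -2c_1e^(3t) - 2c_2te^(3t) - 3c_2e^(3t)

Coefficient matrix A = [[5, -1], [4, 1]].
Characteristic polynomial det(A - λI) = λ^2 - 6λ + 9 = 0.
Single eigenvalue λ = 3 with algebraic multiplicity 2.
Eigenvector v = (-1,-2); generalized eigenvector w with (A-λI)w=v is (-2,-3).
General solution: e^(3t)[c_1·v + c_2·(t·v + w)].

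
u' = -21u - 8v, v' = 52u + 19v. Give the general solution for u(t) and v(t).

u(t) = -C_1e^(-t)sin(4t) - C_1e^(-t)cos(4t) - C_2e^(-t)sin(4t) + C_2e^(-t)cos(4t), v(t) = 2C_1e^(-t)sin(4t) + 3C_1e^(-t)cos(4t) + 3C_2e^(-t)sin(4t) - 2C_2e^(-t)cos(4t)

Coefficient matrix A = [[-21, -8], [52, 19]].
Characteristic polynomial det(A - λI) = λ^2 + 2λ + 17 = 0.
Eigenvalues λ = -1 ± 4i (complex conjugate pair).
For λ=-1+4i: an eigenvector is (-1,3) - i(-1,2) = (-1 + i, 3 - 2i).
A real fundamental pair from Re and Im of e^((-1+4i)t)v: X_1 = e^(-t)(cos(4t)·(-1,3) + sin(4t)·(-1,2)), X_2 = e^(-t)(sin(4t)·(-1,3) - cos(4t)·(-1,2)).
General solution: C_1X_1 + C_2X_2.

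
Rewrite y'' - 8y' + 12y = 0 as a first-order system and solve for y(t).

Let x_1 = y, x_2 = y'. Then x_1' = x_2 and x_2' = -12x_1 + 8x_2.
A = [[0,1],[-12,8]]; det(A-λI) = λ^2 - 8λ + 12.
Eigenvalues λ = 2, 6 with eigenvectors (1,2), (1,6).

y(t) = K_1e^(2t) + K_2e^(6t)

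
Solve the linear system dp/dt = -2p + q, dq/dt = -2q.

p(t) = c_1e^(-2t) + c_2te^(-2t) + 3c_2e^(-2t), q(t) = c_2e^(-2t)

Coefficient matrix A = [[-2, 1], [0, -2]].
Characteristic polynomial det(A - λI) = λ^2 + 4λ + 4 = 0.
Single eigenvalue λ = -2 with algebraic multiplicity 2.
Eigenvector v = (1,0); generalized eigenvector w with (A-λI)w=v is (3,1).
General solution: e^(-2t)[c_1·v + c_2·(t·v + w)].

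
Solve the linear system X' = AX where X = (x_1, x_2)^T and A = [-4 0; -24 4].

Coefficient matrix A = [[-4, 0], [-24, 4]].
Characteristic polynomial det(A - λI) = λ^2 - 16 = 0.
Eigenvalues λ = -4, 4.
For λ=-4: (A-λI) row 2 is [-24, 8], so an eigenvector is (1, 3).
For λ=4: (A-λI) row 1 is [-8, 0], so an eigenvector is (0, 1).
General solution: K_1e^(-4t)(1,3) + K_2e^(4t)(0,1).

x_1(t) = K_1e^(-4t), x_2(t) = 3K_1e^(-4t) + K_2e^(4t)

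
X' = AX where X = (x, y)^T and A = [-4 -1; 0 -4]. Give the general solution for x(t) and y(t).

Coefficient matrix A = [[-4, -1], [0, -4]].
Characteristic polynomial det(A - λI) = λ^2 + 8λ + 16 = 0.
Single eigenvalue λ = -4 with algebraic multiplicity 2.
Eigenvector v = (1,0); generalized eigenvector w with (A-λI)w=v is (3,-1).
General solution: e^(-4t)[C_1·v + C_2·(t·v + w)].

x(t) = C_1e^(-4t) + C_2te^(-4t) + 3C_2e^(-4t), y(t) = -C_2e^(-4t)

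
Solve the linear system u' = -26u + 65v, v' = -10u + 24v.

u(t) = 2C_1e^(-t)sin(5t) - 3C_1e^(-t)cos(5t) - 3C_2e^(-t)sin(5t) - 2C_2e^(-t)cos(5t), v(t) = C_1e^(-t)sin(5t) - C_1e^(-t)cos(5t) - C_2e^(-t)sin(5t) - C_2e^(-t)cos(5t)

Coefficient matrix A = [[-26, 65], [-10, 24]].
Characteristic polynomial det(A - λI) = λ^2 + 2λ + 26 = 0.
Eigenvalues λ = -1 ± 5i (complex conjugate pair).
For λ=-1+5i: an eigenvector is (-3,-1) - i(2,1) = (-3 - 2i, -1 - i).
A real fundamental pair from Re and Im of e^((-1+5i)t)v: X_1 = e^(-t)(cos(5t)·(-3,-1) + sin(5t)·(2,1)), X_2 = e^(-t)(sin(5t)·(-3,-1) - cos(5t)·(2,1)).
General solution: C_1X_1 + C_2X_2.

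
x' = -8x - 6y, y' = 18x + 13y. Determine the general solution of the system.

x(t) = -2K_1e^(t) + K_2e^(4t), y(t) = 3K_1e^(t) - 2K_2e^(4t)

Coefficient matrix A = [[-8, -6], [18, 13]].
Characteristic polynomial det(A - λI) = λ^2 - 5λ + 4 = 0.
Eigenvalues λ = 1, 4.
For λ=1: (A-λI) row 1 is [-9, -6], so an eigenvector is (-2, 3).
For λ=4: (A-λI) row 1 is [-12, -6], so an eigenvector is (1, -2).
General solution: K_1e^(t)(-2,3) + K_2e^(4t)(1,-2).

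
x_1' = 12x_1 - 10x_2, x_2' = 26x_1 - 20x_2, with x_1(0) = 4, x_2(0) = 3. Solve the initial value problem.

x_1(t) = 17e^(-4t)sin(2t) + 4e^(-4t)cos(2t), x_2(t) = 28e^(-4t)sin(2t) + 3e^(-4t)cos(2t)

Coefficient matrix A = [[12, -10], [26, -20]].
Characteristic polynomial det(A - λI) = λ^2 + 8λ + 20 = 0.
Eigenvalues λ = -4 ± 2i (complex conjugate pair).
For λ=-4+2i: an eigenvector is (-1,-2) - i(2,3) = (-1 - 2i, -2 - 3i).
A real fundamental pair from Re and Im of e^((-4+2i)t)v: X_1 = e^(-4t)(cos(2t)·(-1,-2) + sin(2t)·(2,3)), X_2 = e^(-4t)(sin(2t)·(-1,-2) - cos(2t)·(2,3)).
General solution: c_1X_1 + c_2X_2.
Applying x_1(0)=4, x_2(0)=3 gives c_1=6, c_2=-5.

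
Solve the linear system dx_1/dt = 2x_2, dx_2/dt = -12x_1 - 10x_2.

x_1(t) = K_1e^(-4t) + K_2e^(-6t), x_2(t) = -2K_1e^(-4t) - 3K_2e^(-6t)

Coefficient matrix A = [[0, 2], [-12, -10]].
Characteristic polynomial det(A - λI) = λ^2 + 10λ + 24 = 0.
Eigenvalues λ = -4, -6.
For λ=-4: (A-λI) row 1 is [4, 2], so an eigenvector is (1, -2).
For λ=-6: (A-λI) row 1 is [6, 2], so an eigenvector is (1, -3).
General solution: K_1e^(-4t)(1,-2) + K_2e^(-6t)(1,-3).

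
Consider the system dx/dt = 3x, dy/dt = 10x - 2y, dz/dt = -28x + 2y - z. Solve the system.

x(t) = c_1e^(3t), y(t) = 2c_1e^(3t) + c_2e^(-2t), z(t) = -6c_1e^(3t) - 2c_2e^(-2t) + c_3e^(-t)

Coefficient matrix A = [[3, 0, 0], [10, -2, 0], [-28, 2, -1]].
det(A - λI) = 0 gives eigenvalues λ = 3, -2, -1.
For λ=3: eigenvector (1,2,-6).
For λ=-2: eigenvector (0,1,-2).
For λ=-1: eigenvector (0,0,1).
General solution: c_1e^(3t)(1,2,-6) + c_2e^(-2t)(0,1,-2) + c_3e^(-t)(0,0,1).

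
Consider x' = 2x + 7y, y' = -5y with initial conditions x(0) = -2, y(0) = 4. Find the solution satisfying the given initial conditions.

Coefficient matrix A = [[2, 7], [0, -5]].
Characteristic polynomial det(A - λI) = λ^2 + 3λ - 10 = 0.
Eigenvalues λ = 2, -5.
For λ=2: (A-λI) row 1 is [0, 7], so an eigenvector is (1, 0).
For λ=-5: (A-λI) row 1 is [7, 7], so an eigenvector is (1, -1).
General solution: C_1e^(2t)(1,0) + C_2e^(-5t)(1,-1).
Applying x(0)=-2, y(0)=4 gives C_1=2, C_2=-4.

x(t) = 2e^(2t) - 4e^(-5t), y(t) = 4e^(-5t)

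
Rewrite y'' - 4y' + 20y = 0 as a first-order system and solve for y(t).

Let x_1 = y, x_2 = y'. Then x_1' = x_2 and x_2' = -20x_1 + 4x_2.
A = [[0,1],[-20,4]]; det(A-λI) = λ^2 - 4λ + 20.
Eigenvalues λ = 2 ± 4i.

y(t) = c_1e^(2t)cos(4t) + c_2e^(2t)sin(4t)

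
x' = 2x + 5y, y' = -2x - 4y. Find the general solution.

x(t) = -2C_1e^(-t)sin(t) + C_1e^(-t)cos(t) + C_2e^(-t)sin(t) + 2C_2e^(-t)cos(t), y(t) = C_1e^(-t)sin(t) - C_1e^(-t)cos(t) - C_2e^(-t)sin(t) - C_2e^(-t)cos(t)

Coefficient matrix A = [[2, 5], [-2, -4]].
Characteristic polynomial det(A - λI) = λ^2 + 2λ + 2 = 0.
Eigenvalues λ = -1 ± i (complex conjugate pair).
For λ=-1+i: an eigenvector is (1,-1) - i(-2,1) = (1 + 2i, -1 - i).
A real fundamental pair from Re and Im of e^((-1+i)t)v: X_1 = e^(-t)(cos(t)·(1,-1) + sin(t)·(-2,1)), X_2 = e^(-t)(sin(t)·(1,-1) - cos(t)·(-2,1)).
General solution: C_1X_1 + C_2X_2.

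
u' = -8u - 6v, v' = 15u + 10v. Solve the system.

Coefficient matrix A = [[-8, -6], [15, 10]].
Characteristic polynomial det(A - λI) = λ^2 - 2λ + 10 = 0.
Eigenvalues λ = 1 ± 3i (complex conjugate pair).
For λ=1+3i: an eigenvector is (-1,1) - i(1,-2) = (-1 - i, 1 + 2i).
A real fundamental pair from Re and Im of e^((1+3i)t)v: X_1 = e^(t)(cos(3t)·(-1,1) + sin(3t)·(1,-2)), X_2 = e^(t)(sin(3t)·(-1,1) - cos(3t)·(1,-2)).
General solution: K_1X_1 + K_2X_2.

u(t) = K_1e^(t)sin(3t) - K_1e^(t)cos(3t) - K_2e^(t)sin(3t) - K_2e^(t)cos(3t), v(t) = -2K_1e^(t)sin(3t) + K_1e^(t)cos(3t) + K_2e^(t)sin(3t) + 2K_2e^(t)cos(3t)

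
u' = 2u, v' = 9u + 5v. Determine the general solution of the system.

Coefficient matrix A = [[2, 0], [9, 5]].
Characteristic polynomial det(A - λI) = λ^2 - 7λ + 10 = 0.
Eigenvalues λ = 5, 2.
For λ=5: (A-λI) row 1 is [-3, 0], so an eigenvector is (0, 1).
For λ=2: (A-λI) row 2 is [9, 3], so an eigenvector is (-1, 3).
General solution: K_1e^(5t)(0,1) + K_2e^(2t)(-1,3).

u(t) = -K_2e^(2t), v(t) = K_1e^(5t) + 3K_2e^(2t)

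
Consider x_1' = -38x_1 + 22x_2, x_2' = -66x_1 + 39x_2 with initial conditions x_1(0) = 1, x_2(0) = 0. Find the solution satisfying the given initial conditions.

Coefficient matrix A = [[-38, 22], [-66, 39]].
Characteristic polynomial det(A - λI) = λ^2 - λ - 30 = 0.
Eigenvalues λ = -5, 6.
For λ=-5: (A-λI) row 1 is [-33, 22], so an eigenvector is (-2, -3).
For λ=6: (A-λI) row 1 is [-44, 22], so an eigenvector is (-1, -2).
General solution: c_1e^(-5t)(-2,-3) + c_2e^(6t)(-1,-2).
Applying x_1(0)=1, x_2(0)=0 gives c_1=-2, c_2=3.

x_1(t) = -3e^(6t) + 4e^(-5t), x_2(t) = -6e^(6t) + 6e^(-5t)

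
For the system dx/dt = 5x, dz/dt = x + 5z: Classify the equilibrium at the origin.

A = [[5,0],[1,5]]; det(A-λI) = λ^2 - 10λ + 25.
repeated λ = 5 with a single eigenvector.

unstable improper node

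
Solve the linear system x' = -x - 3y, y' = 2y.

Coefficient matrix A = [[-1, -3], [0, 2]].
Characteristic polynomial det(A - λI) = λ^2 - λ - 2 = 0.
Eigenvalues λ = -1, 2.
For λ=-1: (A-λI) row 1 is [0, -3], so an eigenvector is (1, 0).
For λ=2: (A-λI) row 1 is [-3, -3], so an eigenvector is (1, -1).
General solution: c_1e^(-t)(1,0) + c_2e^(2t)(1,-1).

x(t) = c_1e^(-t) + c_2e^(2t), y(t) = -c_2e^(2t)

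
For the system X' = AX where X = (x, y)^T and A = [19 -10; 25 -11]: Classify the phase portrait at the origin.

A = [[19,-10],[25,-11]]; det(A-λI) = λ^2 - 8λ + 41.
λ = 4 ± 5i: positive real part.

unstable spiral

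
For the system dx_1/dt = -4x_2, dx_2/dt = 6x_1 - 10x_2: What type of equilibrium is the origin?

A = [[0,-4],[6,-10]]; det(A-λI) = λ^2 + 10λ + 24.
λ = -6, -4: both negative.

stable node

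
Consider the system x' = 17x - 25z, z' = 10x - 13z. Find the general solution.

Coefficient matrix A = [[17, -25], [10, -13]].
Characteristic polynomial det(A - λI) = λ^2 - 4λ + 29 = 0.
Eigenvalues λ = 2 ± 5i (complex conjugate pair).
For λ=2+5i: an eigenvector is (2,1) - i(1,1) = (2 - i, 1 - i).
A real fundamental pair from Re and Im of e^((2+5i)t)v: X_1 = e^(2t)(cos(5t)·(2,1) + sin(5t)·(1,1)), X_2 = e^(2t)(sin(5t)·(2,1) - cos(5t)·(1,1)).
General solution: C_1X_1 + C_2X_2.

x(t) = C_1e^(2t)sin(5t) + 2C_1e^(2t)cos(5t) + 2C_2e^(2t)sin(5t) - C_2e^(2t)cos(5t), z(t) = C_1e^(2t)sin(5t) + C_1e^(2t)cos(5t) + C_2e^(2t)sin(5t) - C_2e^(2t)cos(5t)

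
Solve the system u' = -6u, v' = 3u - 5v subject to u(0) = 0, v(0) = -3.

u(t) = 0, v(t) = -3e^(-5t)

Coefficient matrix A = [[-6, 0], [3, -5]].
Characteristic polynomial det(A - λI) = λ^2 + 11λ + 30 = 0.
Eigenvalues λ = -6, -5.
For λ=-6: (A-λI) row 2 is [3, 1], so an eigenvector is (1, -3).
For λ=-5: (A-λI) row 1 is [-1, 0], so an eigenvector is (0, 1).
General solution: c_1e^(-6t)(1,-3) + c_2e^(-5t)(0,1).
Applying u(0)=0, v(0)=-3 gives c_1=0, c_2=-3.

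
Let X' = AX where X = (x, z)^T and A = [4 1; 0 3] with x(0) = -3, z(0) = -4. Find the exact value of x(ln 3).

A = [[4,1],[0,3]]; eigenvalues λ = 3, 4.
Eigenvectors: (-1,1) for λ=3, (-1,0) for λ=4.
From the initial condition, c_1 = -4, c_2 = 7.
x(ln 3) = (-4)(3^3)(-1) + (7)(3^4)(-1) = -459.

-459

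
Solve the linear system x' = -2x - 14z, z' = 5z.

Coefficient matrix A = [[-2, -14], [0, 5]].
Characteristic polynomial det(A - λI) = λ^2 - 3λ - 10 = 0.
Eigenvalues λ = -2, 5.
For λ=-2: (A-λI) row 1 is [0, -14], so an eigenvector is (1, 0).
For λ=5: (A-λI) row 1 is [-7, -14], so an eigenvector is (-2, 1).
General solution: C_1e^(-2t)(1,0) + C_2e^(5t)(-2,1).

x(t) = C_1e^(-2t) - 2C_2e^(5t), z(t) = C_2e^(5t)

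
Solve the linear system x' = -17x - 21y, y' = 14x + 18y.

x(t) = -K_1e^(4t) - 3K_2e^(-3t), y(t) = K_1e^(4t) + 2K_2e^(-3t)

Coefficient matrix A = [[-17, -21], [14, 18]].
Characteristic polynomial det(A - λI) = λ^2 - λ - 12 = 0.
Eigenvalues λ = 4, -3.
For λ=4: (A-λI) row 1 is [-21, -21], so an eigenvector is (-1, 1).
For λ=-3: (A-λI) row 1 is [-14, -21], so an eigenvector is (-3, 2).
General solution: K_1e^(4t)(-1,1) + K_2e^(-3t)(-3,2).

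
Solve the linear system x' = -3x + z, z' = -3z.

Coefficient matrix A = [[-3, 1], [0, -3]].
Characteristic polynomial det(A - λI) = λ^2 + 6λ + 9 = 0.
Single eigenvalue λ = -3 with algebraic multiplicity 2.
Eigenvector v = (-1,0); generalized eigenvector w with (A-λI)w=v is (2,-1).
General solution: e^(-3t)[K_1·v + K_2·(t·v + w)].

x(t) = -K_1e^(-3t) - K_2te^(-3t) + 2K_2e^(-3t), z(t) = -K_2e^(-3t)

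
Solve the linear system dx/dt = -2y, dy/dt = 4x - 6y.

x(t) = -K_1e^(-2t) - K_2e^(-4t), y(t) = -K_1e^(-2t) - 2K_2e^(-4t)

Coefficient matrix A = [[0, -2], [4, -6]].
Characteristic polynomial det(A - λI) = λ^2 + 6λ + 8 = 0.
Eigenvalues λ = -2, -4.
For λ=-2: (A-λI) row 1 is [2, -2], so an eigenvector is (-1, -1).
For λ=-4: (A-λI) row 1 is [4, -2], so an eigenvector is (-1, -2).
General solution: K_1e^(-2t)(-1,-1) + K_2e^(-4t)(-1,-2).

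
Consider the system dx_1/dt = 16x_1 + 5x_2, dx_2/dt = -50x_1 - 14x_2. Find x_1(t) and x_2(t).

x_1(t) = -c_1e^(t)cos(5t) - c_2e^(t)sin(5t), x_2(t) = c_1e^(t)sin(5t) + 3c_1e^(t)cos(5t) + 3c_2e^(t)sin(5t) - c_2e^(t)cos(5t)

Coefficient matrix A = [[16, 5], [-50, -14]].
Characteristic polynomial det(A - λI) = λ^2 - 2λ + 26 = 0.
Eigenvalues λ = 1 ± 5i (complex conjugate pair).
For λ=1+5i: an eigenvector is (-1,3) - i(0,1) = (-1, 3 - i).
A real fundamental pair from Re and Im of e^((1+5i)t)v: X_1 = e^(t)(cos(5t)·(-1,3) + sin(5t)·(0,1)), X_2 = e^(t)(sin(5t)·(-1,3) - cos(5t)·(0,1)).
General solution: c_1X_1 + c_2X_2.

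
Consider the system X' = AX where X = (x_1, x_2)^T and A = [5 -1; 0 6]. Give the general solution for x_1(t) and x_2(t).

x_1(t) = -C_1e^(5t) + C_2e^(6t), x_2(t) = -C_2e^(6t)

Coefficient matrix A = [[5, -1], [0, 6]].
Characteristic polynomial det(A - λI) = λ^2 - 11λ + 30 = 0.
Eigenvalues λ = 5, 6.
For λ=5: (A-λI) row 1 is [0, -1], so an eigenvector is (-1, 0).
For λ=6: (A-λI) row 1 is [-1, -1], so an eigenvector is (1, -1).
General solution: C_1e^(5t)(-1,0) + C_2e^(6t)(1,-1).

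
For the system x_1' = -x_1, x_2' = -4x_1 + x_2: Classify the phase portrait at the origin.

A = [[-1,0],[-4,1]]; det(A-λI) = λ^2 - 1.
λ = -1, 1: opposite signs.

saddle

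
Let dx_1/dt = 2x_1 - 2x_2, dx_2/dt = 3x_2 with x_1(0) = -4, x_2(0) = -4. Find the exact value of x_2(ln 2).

-32

A = [[2,-2],[0,3]]; eigenvalues λ = 2, 3.
Eigenvectors: (-1,0) for λ=2, (-2,1) for λ=3.
From the initial condition, c_1 = 12, c_2 = -4.
x_2(ln 2) = (12)(2^2)(0) + (-4)(2^3)(1) = -32.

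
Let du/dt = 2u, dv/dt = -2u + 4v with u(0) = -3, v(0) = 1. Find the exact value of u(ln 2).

-12

A = [[2,0],[-2,4]]; eigenvalues λ = 4, 2.
Eigenvectors: (0,1) for λ=4, (-1,-1) for λ=2.
From the initial condition, c_1 = 4, c_2 = 3.
u(ln 2) = (4)(2^4)(0) + (3)(2^2)(-1) = -12.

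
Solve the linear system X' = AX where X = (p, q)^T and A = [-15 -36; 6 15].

Coefficient matrix A = [[-15, -36], [6, 15]].
Characteristic polynomial det(A - λI) = λ^2 - 9 = 0.
Eigenvalues λ = -3, 3.
For λ=-3: (A-λI) row 1 is [-12, -36], so an eigenvector is (3, -1).
For λ=3: (A-λI) row 1 is [-18, -36], so an eigenvector is (-2, 1).
General solution: c_1e^(-3t)(3,-1) + c_2e^(3t)(-2,1).

p(t) = 3c_1e^(-3t) - 2c_2e^(3t), q(t) = -c_1e^(-3t) + c_2e^(3t)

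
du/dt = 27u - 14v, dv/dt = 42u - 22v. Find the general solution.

Coefficient matrix A = [[27, -14], [42, -22]].
Characteristic polynomial det(A - λI) = λ^2 - 5λ - 6 = 0.
Eigenvalues λ = -1, 6.
For λ=-1: (A-λI) row 1 is [28, -14], so an eigenvector is (-1, -2).
For λ=6: (A-λI) row 1 is [21, -14], so an eigenvector is (2, 3).
General solution: c_1e^(-t)(-1,-2) + c_2e^(6t)(2,3).

u(t) = -c_1e^(-t) + 2c_2e^(6t), v(t) = -2c_1e^(-t) + 3c_2e^(6t)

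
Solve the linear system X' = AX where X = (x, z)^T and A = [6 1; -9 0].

Coefficient matrix A = [[6, 1], [-9, 0]].
Characteristic polynomial det(A - λI) = λ^2 - 6λ + 9 = 0.
Single eigenvalue λ = 3 with algebraic multiplicity 2.
Eigenvector v = (1,-3); generalized eigenvector w with (A-λI)w=v is (0,1).
General solution: e^(3t)[C_1·v + C_2·(t·v + w)].

x(t) = C_1e^(3t) + C_2te^(3t), z(t) = -3C_1e^(3t) - 3C_2te^(3t) + C_2e^(3t)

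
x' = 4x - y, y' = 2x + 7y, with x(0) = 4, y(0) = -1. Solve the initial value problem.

Coefficient matrix A = [[4, -1], [2, 7]].
Characteristic polynomial det(A - λI) = λ^2 - 11λ + 30 = 0.
Eigenvalues λ = 5, 6.
For λ=5: (A-λI) row 1 is [-1, -1], so an eigenvector is (1, -1).
For λ=6: (A-λI) row 1 is [-2, -1], so an eigenvector is (-1, 2).
General solution: C_1e^(5t)(1,-1) + C_2e^(6t)(-1,2).
Applying x(0)=4, y(0)=-1 gives C_1=7, C_2=3.

x(t) = -3e^(6t) + 7e^(5t), y(t) = 6e^(6t) - 7e^(5t)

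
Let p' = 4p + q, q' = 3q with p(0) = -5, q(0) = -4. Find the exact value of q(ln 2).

-32

A = [[4,1],[0,3]]; eigenvalues λ = 4, 3.
Eigenvectors: (1,0) for λ=4, (1,-1) for λ=3.
From the initial condition, c_1 = -9, c_2 = 4.
q(ln 2) = (-9)(2^4)(0) + (4)(2^3)(-1) = -32.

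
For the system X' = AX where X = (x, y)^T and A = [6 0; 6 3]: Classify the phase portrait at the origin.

A = [[6,0],[6,3]]; det(A-λI) = λ^2 - 9λ + 18.
λ = 6, 3: both positive.

unstable node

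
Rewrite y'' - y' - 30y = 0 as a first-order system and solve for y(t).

y(t) = K_1e^(-5t) + K_2e^(6t)

Let x_1 = y, x_2 = y'. Then x_1' = x_2 and x_2' = 30x_1 + x_2.
A = [[0,1],[30,1]]; det(A-λI) = λ^2 - λ - 30.
Eigenvalues λ = -5, 6 with eigenvectors (1,-5), (1,6).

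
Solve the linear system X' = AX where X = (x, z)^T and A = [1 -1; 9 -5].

x(t) = K_1e^(-2t) + K_2te^(-2t), z(t) = 3K_1e^(-2t) + 3K_2te^(-2t) - K_2e^(-2t)

Coefficient matrix A = [[1, -1], [9, -5]].
Characteristic polynomial det(A - λI) = λ^2 + 4λ + 4 = 0.
Single eigenvalue λ = -2 with algebraic multiplicity 2.
Eigenvector v = (1,3); generalized eigenvector w with (A-λI)w=v is (0,-1).
General solution: e^(-2t)[K_1·v + K_2·(t·v + w)].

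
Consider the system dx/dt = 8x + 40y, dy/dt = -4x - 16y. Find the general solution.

x(t) = c_1e^(-4t)sin(4t) - 3c_1e^(-4t)cos(4t) - 3c_2e^(-4t)sin(4t) - c_2e^(-4t)cos(4t), y(t) = c_1e^(-4t)cos(4t) + c_2e^(-4t)sin(4t)

Coefficient matrix A = [[8, 40], [-4, -16]].
Characteristic polynomial det(A - λI) = λ^2 + 8λ + 32 = 0.
Eigenvalues λ = -4 ± 4i (complex conjugate pair).
For λ=-4+4i: an eigenvector is (-3,1) - i(1,0) = (-3 - i, 1).
A real fundamental pair from Re and Im of e^((-4+4i)t)v: X_1 = e^(-4t)(cos(4t)·(-3,1) + sin(4t)·(1,0)), X_2 = e^(-4t)(sin(4t)·(-3,1) - cos(4t)·(1,0)).
General solution: c_1X_1 + c_2X_2.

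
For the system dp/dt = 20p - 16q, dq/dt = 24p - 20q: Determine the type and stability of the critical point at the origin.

saddle

A = [[20,-16],[24,-20]]; det(A-λI) = λ^2 - 16.
λ = 4, -4: opposite signs.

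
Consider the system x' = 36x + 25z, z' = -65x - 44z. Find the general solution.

x(t) = 2K_1e^(-4t)sin(5t) - K_1e^(-4t)cos(5t) - K_2e^(-4t)sin(5t) - 2K_2e^(-4t)cos(5t), z(t) = -3K_1e^(-4t)sin(5t) + 2K_1e^(-4t)cos(5t) + 2K_2e^(-4t)sin(5t) + 3K_2e^(-4t)cos(5t)

Coefficient matrix A = [[36, 25], [-65, -44]].
Characteristic polynomial det(A - λI) = λ^2 + 8λ + 41 = 0.
Eigenvalues λ = -4 ± 5i (complex conjugate pair).
For λ=-4+5i: an eigenvector is (-1,2) - i(2,-3) = (-1 - 2i, 2 + 3i).
A real fundamental pair from Re and Im of e^((-4+5i)t)v: X_1 = e^(-4t)(cos(5t)·(-1,2) + sin(5t)·(2,-3)), X_2 = e^(-4t)(sin(5t)·(-1,2) - cos(5t)·(2,-3)).
General solution: K_1X_1 + K_2X_2.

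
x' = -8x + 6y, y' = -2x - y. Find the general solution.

x(t) = -2K_1e^(-5t) - 3K_2e^(-4t), y(t) = -K_1e^(-5t) - 2K_2e^(-4t)

Coefficient matrix A = [[-8, 6], [-2, -1]].
Characteristic polynomial det(A - λI) = λ^2 + 9λ + 20 = 0.
Eigenvalues λ = -5, -4.
For λ=-5: (A-λI) row 1 is [-3, 6], so an eigenvector is (-2, -1).
For λ=-4: (A-λI) row 1 is [-4, 6], so an eigenvector is (-3, -2).
General solution: K_1e^(-5t)(-2,-1) + K_2e^(-4t)(-3,-2).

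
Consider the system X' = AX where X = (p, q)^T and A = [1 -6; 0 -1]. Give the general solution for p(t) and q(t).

Coefficient matrix A = [[1, -6], [0, -1]].
Characteristic polynomial det(A - λI) = λ^2 - 1 = 0.
Eigenvalues λ = -1, 1.
For λ=-1: (A-λI) row 1 is [2, -6], so an eigenvector is (3, 1).
For λ=1: (A-λI) row 1 is [0, -6], so an eigenvector is (-1, 0).
General solution: C_1e^(-t)(3,1) + C_2e^(t)(-1,0).

p(t) = 3C_1e^(-t) - C_2e^(t), q(t) = C_1e^(-t)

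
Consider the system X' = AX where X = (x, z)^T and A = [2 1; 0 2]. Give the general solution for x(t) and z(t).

x(t) = -K_1e^(2t) - K_2te^(2t) + 2K_2e^(2t), z(t) = -K_2e^(2t)

Coefficient matrix A = [[2, 1], [0, 2]].
Characteristic polynomial det(A - λI) = λ^2 - 4λ + 4 = 0.
Single eigenvalue λ = 2 with algebraic multiplicity 2.
Eigenvector v = (-1,0); generalized eigenvector w with (A-λI)w=v is (2,-1).
General solution: e^(2t)[K_1·v + K_2·(t·v + w)].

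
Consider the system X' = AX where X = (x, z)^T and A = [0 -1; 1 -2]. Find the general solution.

Coefficient matrix A = [[0, -1], [1, -2]].
Characteristic polynomial det(A - λI) = λ^2 + 2λ + 1 = 0.
Single eigenvalue λ = -1 with algebraic multiplicity 2.
Eigenvector v = (-1,-1); generalized eigenvector w with (A-λI)w=v is (-3,-2).
General solution: e^(-t)[C_1·v + C_2·(t·v + w)].

x(t) = -C_1e^(-t) - C_2te^(-t) - 3C_2e^(-t), z(t) = -C_1e^(-t) - C_2te^(-t) - 2C_2e^(-t)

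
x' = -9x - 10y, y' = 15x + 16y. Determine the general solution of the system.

x(t) = C_1e^(t) - 2C_2e^(6t), y(t) = -C_1e^(t) + 3C_2e^(6t)

Coefficient matrix A = [[-9, -10], [15, 16]].
Characteristic polynomial det(A - λI) = λ^2 - 7λ + 6 = 0.
Eigenvalues λ = 1, 6.
For λ=1: (A-λI) row 1 is [-10, -10], so an eigenvector is (1, -1).
For λ=6: (A-λI) row 1 is [-15, -10], so an eigenvector is (-2, 3).
General solution: C_1e^(t)(1,-1) + C_2e^(6t)(-2,3).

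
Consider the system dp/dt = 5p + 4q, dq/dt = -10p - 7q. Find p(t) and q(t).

p(t) = C_1e^(-t)sin(2t) - C_1e^(-t)cos(2t) - C_2e^(-t)sin(2t) - C_2e^(-t)cos(2t), q(t) = -C_1e^(-t)sin(2t) + 2C_1e^(-t)cos(2t) + 2C_2e^(-t)sin(2t) + C_2e^(-t)cos(2t)

Coefficient matrix A = [[5, 4], [-10, -7]].
Characteristic polynomial det(A - λI) = λ^2 + 2λ + 5 = 0.
Eigenvalues λ = -1 ± 2i (complex conjugate pair).
For λ=-1+2i: an eigenvector is (-1,2) - i(1,-1) = (-1 - i, 2 + i).
A real fundamental pair from Re and Im of e^((-1+2i)t)v: X_1 = e^(-t)(cos(2t)·(-1,2) + sin(2t)·(1,-1)), X_2 = e^(-t)(sin(2t)·(-1,2) - cos(2t)·(1,-1)).
General solution: C_1X_1 + C_2X_2.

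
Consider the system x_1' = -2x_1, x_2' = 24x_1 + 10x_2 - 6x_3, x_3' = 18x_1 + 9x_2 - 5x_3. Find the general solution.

x_1(t) = C_1e^(-2t), x_2(t) = -2C_1e^(-2t) + C_2e^(4t) + 2C_3e^(t), x_3(t) = C_2e^(4t) + 3C_3e^(t)

Coefficient matrix A = [[-2, 0, 0], [24, 10, -6], [18, 9, -5]].
det(A - λI) = 0 gives eigenvalues λ = -2, 4, 1.
For λ=-2: eigenvector (1,-2,0).
For λ=4: eigenvector (0,1,1).
For λ=1: eigenvector (0,2,3).
General solution: C_1e^(-2t)(1,-2,0) + C_2e^(4t)(0,1,1) + C_3e^(t)(0,2,3).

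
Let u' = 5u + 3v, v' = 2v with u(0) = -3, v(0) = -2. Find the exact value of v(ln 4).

A = [[5,3],[0,2]]; eigenvalues λ = 5, 2.
Eigenvectors: (1,0) for λ=5, (1,-1) for λ=2.
From the initial condition, c_1 = -5, c_2 = 2.
v(ln 4) = (-5)(4^5)(0) + (2)(4^2)(-1) = -32.

-32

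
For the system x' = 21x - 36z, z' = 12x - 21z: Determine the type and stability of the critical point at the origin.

A = [[21,-36],[12,-21]]; det(A-λI) = λ^2 - 9.
λ = 3, -3: opposite signs.

saddle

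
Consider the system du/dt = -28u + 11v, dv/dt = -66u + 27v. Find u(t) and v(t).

Coefficient matrix A = [[-28, 11], [-66, 27]].
Characteristic polynomial det(A - λI) = λ^2 + λ - 30 = 0.
Eigenvalues λ = 5, -6.
For λ=5: (A-λI) row 1 is [-33, 11], so an eigenvector is (1, 3).
For λ=-6: (A-λI) row 1 is [-22, 11], so an eigenvector is (-1, -2).
General solution: c_1e^(5t)(1,3) + c_2e^(-6t)(-1,-2).

u(t) = c_1e^(5t) - c_2e^(-6t), v(t) = 3c_1e^(5t) - 2c_2e^(-6t)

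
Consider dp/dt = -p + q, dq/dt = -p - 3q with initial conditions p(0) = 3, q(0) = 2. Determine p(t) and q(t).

p(t) = 5te^(-2t) + 3e^(-2t), q(t) = -5te^(-2t) + 2e^(-2t)

Coefficient matrix A = [[-1, 1], [-1, -3]].
Characteristic polynomial det(A - λI) = λ^2 + 4λ + 4 = 0.
Single eigenvalue λ = -2 with algebraic multiplicity 2.
Eigenvector v = (-1,1); generalized eigenvector w with (A-λI)w=v is (2,-3).
General solution: e^(-2t)[K_1·v + K_2·(t·v + w)].
Applying p(0)=3, q(0)=2 gives K_1=-13, K_2=-5.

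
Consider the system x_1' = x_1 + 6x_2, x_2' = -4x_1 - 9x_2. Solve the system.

x_1(t) = 3c_1e^(-3t) - c_2e^(-5t), x_2(t) = -2c_1e^(-3t) + c_2e^(-5t)

Coefficient matrix A = [[1, 6], [-4, -9]].
Characteristic polynomial det(A - λI) = λ^2 + 8λ + 15 = 0.
Eigenvalues λ = -3, -5.
For λ=-3: (A-λI) row 1 is [4, 6], so an eigenvector is (3, -2).
For λ=-5: (A-λI) row 1 is [6, 6], so an eigenvector is (-1, 1).
General solution: c_1e^(-3t)(3,-2) + c_2e^(-5t)(-1,1).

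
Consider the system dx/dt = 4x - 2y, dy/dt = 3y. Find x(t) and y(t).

Coefficient matrix A = [[4, -2], [0, 3]].
Characteristic polynomial det(A - λI) = λ^2 - 7λ + 12 = 0.
Eigenvalues λ = 4, 3.
For λ=4: (A-λI) row 1 is [0, -2], so an eigenvector is (1, 0).
For λ=3: (A-λI) row 1 is [1, -2], so an eigenvector is (2, 1).
General solution: c_1e^(4t)(1,0) + c_2e^(3t)(2,1).

x(t) = c_1e^(4t) + 2c_2e^(3t), y(t) = c_2e^(3t)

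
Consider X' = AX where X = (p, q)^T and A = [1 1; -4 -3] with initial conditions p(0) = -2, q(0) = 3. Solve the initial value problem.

Coefficient matrix A = [[1, 1], [-4, -3]].
Characteristic polynomial det(A - λI) = λ^2 + 2λ + 1 = 0.
Single eigenvalue λ = -1 with algebraic multiplicity 2.
Eigenvector v = (1,-2); generalized eigenvector w with (A-λI)w=v is (1,-1).
General solution: e^(-t)[C_1·v + C_2·(t·v + w)].
Applying p(0)=-2, q(0)=3 gives C_1=-1, C_2=-1.

p(t) = -te^(-t) - 2e^(-t), q(t) = 2te^(-t) + 3e^(-t)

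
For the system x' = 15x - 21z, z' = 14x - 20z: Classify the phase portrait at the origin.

A = [[15,-21],[14,-20]]; det(A-λI) = λ^2 + 5λ - 6.
λ = -6, 1: opposite signs.

saddle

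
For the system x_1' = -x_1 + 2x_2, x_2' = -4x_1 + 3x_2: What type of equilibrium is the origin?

A = [[-1,2],[-4,3]]; det(A-λI) = λ^2 - 2λ + 5.
λ = 1 ± 2i: positive real part.

unstable spiral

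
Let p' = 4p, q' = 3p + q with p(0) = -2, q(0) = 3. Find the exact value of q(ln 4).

-492

A = [[4,0],[3,1]]; eigenvalues λ = 1, 4.
Eigenvectors: (0,-1) for λ=1, (1,1) for λ=4.
From the initial condition, c_1 = -5, c_2 = -2.
q(ln 4) = (-5)(4^1)(-1) + (-2)(4^4)(1) = -492.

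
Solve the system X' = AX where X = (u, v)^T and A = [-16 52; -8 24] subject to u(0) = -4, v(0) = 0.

u(t) = 20e^(4t)sin(4t) - 4e^(4t)cos(4t), v(t) = 8e^(4t)sin(4t)

Coefficient matrix A = [[-16, 52], [-8, 24]].
Characteristic polynomial det(A - λI) = λ^2 - 8λ + 32 = 0.
Eigenvalues λ = 4 ± 4i (complex conjugate pair).
For λ=4+4i: an eigenvector is (-2,-1) - i(-3,-1) = (-2 + 3i, -1 + i).
A real fundamental pair from Re and Im of e^((4+4i)t)v: X_1 = e^(4t)(cos(4t)·(-2,-1) + sin(4t)·(-3,-1)), X_2 = e^(4t)(sin(4t)·(-2,-1) - cos(4t)·(-3,-1)).
General solution: K_1X_1 + K_2X_2.
Applying u(0)=-4, v(0)=0 gives K_1=-4, K_2=-4.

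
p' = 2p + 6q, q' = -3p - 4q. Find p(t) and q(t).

p(t) = -K_1e^(-t)sin(3t) + K_1e^(-t)cos(3t) + K_2e^(-t)sin(3t) + K_2e^(-t)cos(3t), q(t) = -K_1e^(-t)cos(3t) - K_2e^(-t)sin(3t)

Coefficient matrix A = [[2, 6], [-3, -4]].
Characteristic polynomial det(A - λI) = λ^2 + 2λ + 10 = 0.
Eigenvalues λ = -1 ± 3i (complex conjugate pair).
For λ=-1+3i: an eigenvector is (1,-1) - i(-1,0) = (1 + i, -1).
A real fundamental pair from Re and Im of e^((-1+3i)t)v: X_1 = e^(-t)(cos(3t)·(1,-1) + sin(3t)·(-1,0)), X_2 = e^(-t)(sin(3t)·(1,-1) - cos(3t)·(-1,0)).
General solution: K_1X_1 + K_2X_2.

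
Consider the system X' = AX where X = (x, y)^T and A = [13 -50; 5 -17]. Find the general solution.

x(t) = C_1e^(-2t)sin(5t) - 3C_1e^(-2t)cos(5t) - 3C_2e^(-2t)sin(5t) - C_2e^(-2t)cos(5t), y(t) = -C_1e^(-2t)cos(5t) - C_2e^(-2t)sin(5t)

Coefficient matrix A = [[13, -50], [5, -17]].
Characteristic polynomial det(A - λI) = λ^2 + 4λ + 29 = 0.
Eigenvalues λ = -2 ± 5i (complex conjugate pair).
For λ=-2+5i: an eigenvector is (-3,-1) - i(1,0) = (-3 - i, -1).
A real fundamental pair from Re and Im of e^((-2+5i)t)v: X_1 = e^(-2t)(cos(5t)·(-3,-1) + sin(5t)·(1,0)), X_2 = e^(-2t)(sin(5t)·(-3,-1) - cos(5t)·(1,0)).
General solution: C_1X_1 + C_2X_2.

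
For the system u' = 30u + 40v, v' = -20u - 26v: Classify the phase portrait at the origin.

unstable spiral

A = [[30,40],[-20,-26]]; det(A-λI) = λ^2 - 4λ + 20.
λ = 2 ± 4i: positive real part.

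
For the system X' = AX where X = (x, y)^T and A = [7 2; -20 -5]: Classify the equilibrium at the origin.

unstable spiral

A = [[7,2],[-20,-5]]; det(A-λI) = λ^2 - 2λ + 5.
λ = 1 ± 2i: positive real part.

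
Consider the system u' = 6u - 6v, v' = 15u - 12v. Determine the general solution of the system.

Coefficient matrix A = [[6, -6], [15, -12]].
Characteristic polynomial det(A - λI) = λ^2 + 6λ + 18 = 0.
Eigenvalues λ = -3 ± 3i (complex conjugate pair).
For λ=-3+3i: an eigenvector is (1,2) - i(-1,-1) = (1 + i, 2 + i).
A real fundamental pair from Re and Im of e^((-3+3i)t)v: X_1 = e^(-3t)(cos(3t)·(1,2) + sin(3t)·(-1,-1)), X_2 = e^(-3t)(sin(3t)·(1,2) - cos(3t)·(-1,-1)).
General solution: C_1X_1 + C_2X_2.

u(t) = -C_1e^(-3t)sin(3t) + C_1e^(-3t)cos(3t) + C_2e^(-3t)sin(3t) + C_2e^(-3t)cos(3t), v(t) = -C_1e^(-3t)sin(3t) + 2C_1e^(-3t)cos(3t) + 2C_2e^(-3t)sin(3t) + C_2e^(-3t)cos(3t)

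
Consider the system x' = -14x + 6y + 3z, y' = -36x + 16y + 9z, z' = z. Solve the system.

Coefficient matrix A = [[-14, 6, 3], [-36, 16, 9], [0, 0, 1]].
det(A - λI) = 0 gives eigenvalues λ = -2, 4, 1.
For λ=-2: eigenvector (-1,-2,0).
For λ=4: eigenvector (-1,-3,0).
For λ=1: eigenvector (-1,-3,1).
General solution: K_1e^(-2t)(-1,-2,0) + K_2e^(4t)(-1,-3,0) + K_3e^(t)(-1,-3,1).

x(t) = -K_1e^(-2t) - K_2e^(4t) - K_3e^(t), y(t) = -2K_1e^(-2t) - 3K_2e^(4t) - 3K_3e^(t), z(t) = K_3e^(t)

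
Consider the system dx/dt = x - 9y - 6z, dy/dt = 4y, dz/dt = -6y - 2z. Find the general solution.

Coefficient matrix A = [[1, -9, -6], [0, 4, 0], [0, -6, -2]].
det(A - λI) = 0 gives eigenvalues λ = 1, 4, -2.
For λ=1: eigenvector (1,0,0).
For λ=4: eigenvector (-1,1,-1).
For λ=-2: eigenvector (2,0,1).
General solution: c_1e^(t)(1,0,0) + c_2e^(4t)(-1,1,-1) + c_3e^(-2t)(2,0,1).

x(t) = c_1e^(t) - c_2e^(4t) + 2c_3e^(-2t), y(t) = c_2e^(4t), z(t) = -c_2e^(4t) + c_3e^(-2t)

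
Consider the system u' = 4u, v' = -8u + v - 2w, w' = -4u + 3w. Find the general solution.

u(t) = c_1e^(4t), v(t) = -c_2e^(3t) + c_3e^(t), w(t) = -4c_1e^(4t) + c_2e^(3t)

Coefficient matrix A = [[4, 0, 0], [-8, 1, -2], [-4, 0, 3]].
det(A - λI) = 0 gives eigenvalues λ = 4, 3, 1.
For λ=4: eigenvector (1,0,-4).
For λ=3: eigenvector (0,-1,1).
For λ=1: eigenvector (0,1,0).
General solution: c_1e^(4t)(1,0,-4) + c_2e^(3t)(0,-1,1) + c_3e^(t)(0,1,0).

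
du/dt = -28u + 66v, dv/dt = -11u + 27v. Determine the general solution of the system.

Coefficient matrix A = [[-28, 66], [-11, 27]].
Characteristic polynomial det(A - λI) = λ^2 + λ - 30 = 0.
Eigenvalues λ = 5, -6.
For λ=5: (A-λI) row 1 is [-33, 66], so an eigenvector is (2, 1).
For λ=-6: (A-λI) row 1 is [-22, 66], so an eigenvector is (-3, -1).
General solution: C_1e^(5t)(2,1) + C_2e^(-6t)(-3,-1).

u(t) = 2C_1e^(5t) - 3C_2e^(-6t), v(t) = C_1e^(5t) - C_2e^(-6t)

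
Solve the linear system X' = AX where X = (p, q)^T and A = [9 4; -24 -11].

Coefficient matrix A = [[9, 4], [-24, -11]].
Characteristic polynomial det(A - λI) = λ^2 + 2λ - 3 = 0.
Eigenvalues λ = 1, -3.
For λ=1: (A-λI) row 1 is [8, 4], so an eigenvector is (-1, 2).
For λ=-3: (A-λI) row 1 is [12, 4], so an eigenvector is (-1, 3).
General solution: C_1e^(t)(-1,2) + C_2e^(-3t)(-1,3).

p(t) = -C_1e^(t) - C_2e^(-3t), q(t) = 2C_1e^(t) + 3C_2e^(-3t)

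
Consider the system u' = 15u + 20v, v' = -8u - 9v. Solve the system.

Coefficient matrix A = [[15, 20], [-8, -9]].
Characteristic polynomial det(A - λI) = λ^2 - 6λ + 25 = 0.
Eigenvalues λ = 3 ± 4i (complex conjugate pair).
For λ=3+4i: an eigenvector is (-1,1) - i(2,-1) = (-1 - 2i, 1 + i).
A real fundamental pair from Re and Im of e^((3+4i)t)v: X_1 = e^(3t)(cos(4t)·(-1,1) + sin(4t)·(2,-1)), X_2 = e^(3t)(sin(4t)·(-1,1) - cos(4t)·(2,-1)).
General solution: C_1X_1 + C_2X_2.

u(t) = 2C_1e^(3t)sin(4t) - C_1e^(3t)cos(4t) - C_2e^(3t)sin(4t) - 2C_2e^(3t)cos(4t), v(t) = -C_1e^(3t)sin(4t) + C_1e^(3t)cos(4t) + C_2e^(3t)sin(4t) + C_2e^(3t)cos(4t)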